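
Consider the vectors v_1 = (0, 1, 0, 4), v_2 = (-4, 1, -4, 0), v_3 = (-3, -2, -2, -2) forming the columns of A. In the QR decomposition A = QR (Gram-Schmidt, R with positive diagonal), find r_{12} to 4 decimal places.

r_{12} = 0.2425

q_1 = v_1/‖v_1‖ = (0, 1, 0, 4)/4.1231 = (0.0000, 0.2425, 0.0000, 0.9701).
r_{12} = q_1·v_2 = 0.2425.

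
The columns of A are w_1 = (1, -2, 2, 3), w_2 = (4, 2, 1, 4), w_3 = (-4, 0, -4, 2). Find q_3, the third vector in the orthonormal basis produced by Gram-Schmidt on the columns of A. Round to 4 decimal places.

w_1 = (1, -2, 2, 3); ‖w_1‖ = 4.2426, so q_1 = (0.2357, -0.4714, 0.4714, 0.7071).
q_1·w_2 = 0.2357·4 + (-0.4714)·2 + 0.4714·1 + 0.7071·4 = 3.2998.
u_2 = w_2 − 3.2998·q_1 = (3.2222, 3.5556, -0.5556, 1.6667).
‖u_2‖ = 5.1099, so q_2 = (0.6306, 0.6958, -0.1087, 0.3262).
q_1·w_3 = 0.2357·(-4) + (-0.4714)·0 + 0.4714·(-4) + 0.7071·2 = -1.4142; q_2·w_3 = 0.6306·(-4) + 0.6958·0 + (-0.1087)·(-4) + 0.3262·2 = -1.4351.
u_3 = w_3 + 1.4142·q_1 + 1.4351·q_2 = (-2.7617, 0.3319, -3.4894, 3.4681).
‖u_3‖ = 5.6516, so q_3 = (-0.4887, 0.0587, -0.6174, 0.6136).

q_3 = (-0.4887, 0.0587, -0.6174, 0.6136)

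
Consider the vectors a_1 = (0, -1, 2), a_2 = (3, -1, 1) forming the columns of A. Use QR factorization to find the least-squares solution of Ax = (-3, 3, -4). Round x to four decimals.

x = (-1.5870, -1.0217)

a_1 = (0, -1, 2); ‖a_1‖ = 2.2361, so e_1 = (0.0000, -0.4472, 0.8944).
e_1·a_2 = 0.0000·3 + (-0.4472)·(-1) + 0.8944·1 = 1.3416.
u_2 = a_2 − 1.3416·e_1 = (3.0000, -0.4000, -0.2000).
‖u_2‖ = 3.0332, so e_2 = (0.9891, -0.1319, -0.0659).
Qᵀb = (-4.9193, -3.0991).
Back-substitute: x_2 = -3.0991/3.0332 = -1.0217.
x_1 = (-4.9193 − 1.3416·(-1.0217))/2.2361 = -1.5870.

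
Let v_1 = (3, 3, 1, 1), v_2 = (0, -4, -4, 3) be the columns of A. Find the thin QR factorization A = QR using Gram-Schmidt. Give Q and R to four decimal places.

Q = [[0.6708, 0.3418], [0.6708, -0.3593], [0.2236, -0.5872], [0.2236, 0.6398]], R = [[4.4721, -2.9069], [0.0000, 5.7053]]

v_1 = (3, 3, 1, 1); ‖v_1‖ = 4.4721, so e_1 = (0.6708, 0.6708, 0.2236, 0.2236).
e_1·v_2 = 0.6708·0 + 0.6708·(-4) + 0.2236·(-4) + 0.2236·3 = -2.9069.
u_2 = v_2 + 2.9069·e_1 = (1.9500, -2.0500, -3.3500, 3.6500).
‖u_2‖ = 5.7053, so e_2 = (0.3418, -0.3593, -0.5872, 0.6398).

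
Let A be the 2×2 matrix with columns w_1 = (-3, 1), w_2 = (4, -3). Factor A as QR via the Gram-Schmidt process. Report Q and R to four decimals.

Q = [[-0.9487, -0.3162], [0.3162, -0.9487]], R = [[3.1623, -4.7434], [0.0000, 1.5811]]

w_1 = (-3, 1); ‖w_1‖ = 3.1623, so q_1 = (-0.9487, 0.3162).
q_1·w_2 = (-0.9487)·4 + 0.3162·(-3) = -4.7434.
u_2 = w_2 + 4.7434·q_1 = (-0.5000, -1.5000).
‖u_2‖ = 1.5811, so q_2 = (-0.3162, -0.9487).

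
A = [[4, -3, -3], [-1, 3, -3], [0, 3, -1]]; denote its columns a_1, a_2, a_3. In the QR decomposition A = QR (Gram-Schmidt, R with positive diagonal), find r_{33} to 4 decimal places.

a_1 = (4, -1, 0); ‖a_1‖ = 4.1231, so q_1 = (0.9701, -0.2425, 0.0000).
q_1·a_2 = 0.9701·(-3) + (-0.2425)·3 + 0.0000·3 = -3.6380.
u_2 = a_2 + 3.6380·q_1 = (0.5294, 2.1176, 3.0000).
‖u_2‖ = 3.7101, so q_2 = (0.1427, 0.5708, 0.8086).
q_1·a_3 = 0.9701·(-3) + (-0.2425)·(-3) + 0.0000·(-1) = -2.1828; q_2·a_3 = 0.1427·(-3) + 0.5708·(-3) + 0.8086·(-1) = -2.9490.
u_3 = a_3 + 2.1828·q_1 + 2.9490·q_2 = (-0.4615, -1.8462, 1.3846).
r_{33} = ‖u_3‖ = 2.3534.

r_{33} = 2.3534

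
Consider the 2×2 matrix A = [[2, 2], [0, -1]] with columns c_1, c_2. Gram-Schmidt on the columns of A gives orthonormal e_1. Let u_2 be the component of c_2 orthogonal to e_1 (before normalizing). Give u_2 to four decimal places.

c_1 = (2, 0); ‖c_1‖ = 2.0000, so e_1 = (1.0000, 0.0000).
e_1·c_2 = 1.0000·2 + 0.0000·(-1) = 2.0000.
u_2 = c_2 − 2.0000·e_1 = (0.0000, -1.0000).

u_2 = (0.0000, -1.0000)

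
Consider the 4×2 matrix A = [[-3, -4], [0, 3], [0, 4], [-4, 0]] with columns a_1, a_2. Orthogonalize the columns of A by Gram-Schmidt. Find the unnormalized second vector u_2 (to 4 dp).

u_2 = (-2.5600, 3.0000, 4.0000, 1.9200)

a_1 = (-3, 0, 0, -4); ‖a_1‖ = 5.0000, so q_1 = (-0.6000, 0.0000, 0.0000, -0.8000).
q_1·a_2 = (-0.6000)·(-4) + 0.0000·3 + 0.0000·4 + (-0.8000)·0 = 2.4000.
u_2 = a_2 − 2.4000·q_1 = (-2.5600, 3.0000, 4.0000, 1.9200).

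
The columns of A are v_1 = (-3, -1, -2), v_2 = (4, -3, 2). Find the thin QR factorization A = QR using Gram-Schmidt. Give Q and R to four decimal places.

v_1 = (-3, -1, -2); ‖v_1‖ = 3.7417, so q_1 = (-0.8018, -0.2673, -0.5345).
q_1·v_2 = (-0.8018)·4 + (-0.2673)·(-3) + (-0.5345)·2 = -3.4744.
u_2 = v_2 + 3.4744·q_1 = (1.2143, -3.9286, 0.1429).
‖u_2‖ = 4.1144, so q_2 = (0.2951, -0.9548, 0.0347).

Q = [[-0.8018, 0.2951], [-0.2673, -0.9548], [-0.5345, 0.0347]], R = [[3.7417, -3.4744], [0.0000, 4.1144]]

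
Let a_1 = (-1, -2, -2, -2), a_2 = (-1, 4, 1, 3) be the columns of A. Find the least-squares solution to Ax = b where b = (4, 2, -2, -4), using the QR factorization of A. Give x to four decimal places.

a_1 = (-1, -2, -2, -2); ‖a_1‖ = 3.6056, so q_1 = (-0.2774, -0.5547, -0.5547, -0.5547).
q_1·a_2 = (-0.2774)·(-1) + (-0.5547)·4 + (-0.5547)·1 + (-0.5547)·3 = -4.1603.
u_2 = a_2 + 4.1603·q_1 = (-2.1538, 1.6923, -1.3077, 0.6923).
‖u_2‖ = 3.1132, so q_2 = (-0.6918, 0.5436, -0.4200, 0.2224).
Qᵀb = (1.1094, -1.7296).
Back-substitute: x_2 = -1.7296/3.1132 = -0.5556.
x_1 = (1.1094 + 4.1603·(-0.5556))/3.6056 = -0.3333.

x = (-0.3333, -0.5556)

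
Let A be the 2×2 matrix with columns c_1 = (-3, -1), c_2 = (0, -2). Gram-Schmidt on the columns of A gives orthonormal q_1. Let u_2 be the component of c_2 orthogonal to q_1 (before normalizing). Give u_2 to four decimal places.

c_1 = (-3, -1); ‖c_1‖ = 3.1623, so q_1 = (-0.9487, -0.3162).
q_1·c_2 = (-0.9487)·0 + (-0.3162)·(-2) = 0.6325.
u_2 = c_2 − 0.6325·q_1 = (0.6000, -1.8000).

u_2 = (0.6000, -1.8000)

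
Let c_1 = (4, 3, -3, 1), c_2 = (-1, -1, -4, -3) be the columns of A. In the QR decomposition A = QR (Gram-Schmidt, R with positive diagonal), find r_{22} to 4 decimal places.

r_{22} = 5.1851

c_1 = (4, 3, -3, 1); ‖c_1‖ = 5.9161, so q_1 = (0.6761, 0.5071, -0.5071, 0.1690).
q_1·c_2 = 0.6761·(-1) + 0.5071·(-1) + (-0.5071)·(-4) + 0.1690·(-3) = 0.3381.
u_2 = c_2 − 0.3381·q_1 = (-1.2286, -1.1714, -3.8286, -3.0571).
r_{22} = ‖u_2‖ = 5.1851.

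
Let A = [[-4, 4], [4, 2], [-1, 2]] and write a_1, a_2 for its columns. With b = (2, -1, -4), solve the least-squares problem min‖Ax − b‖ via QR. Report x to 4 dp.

x = (-0.3064, -0.2110)

q_1 = a_1/‖a_1‖ = (-4, 4, -1)/5.7446 = (-0.6963, 0.6963, -0.1741).
r_{12} = q_1·a_2 = -1.7408.
u_2 = a_2 + 1.7408·q_1 = (2.7879, 3.2121, 1.6970).
‖u_2‖ = 4.5793, so q_2 = (0.6088, 0.7014, 0.3706).
Qᵀb = (-1.3926, -0.9661).
Back-substitute: x_2 = -0.9661/4.5793 = -0.2110.
x_1 = (-1.3926 + 1.7408·(-0.2110))/5.7446 = -0.3064.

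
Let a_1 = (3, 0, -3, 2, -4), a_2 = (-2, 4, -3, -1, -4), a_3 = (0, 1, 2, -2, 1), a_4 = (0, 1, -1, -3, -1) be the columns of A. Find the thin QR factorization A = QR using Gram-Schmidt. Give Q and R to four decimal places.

a_1 = (3, 0, -3, 2, -4); ‖a_1‖ = 6.1644, so e_1 = (0.4867, 0.0000, -0.4867, 0.3244, -0.6489).
e_1·a_2 = 0.4867·(-2) + 0.0000·4 + (-0.4867)·(-3) + 0.3244·(-1) + (-0.6489)·(-4) = 2.7578.
u_2 = a_2 − 2.7578·e_1 = (-3.3421, 4.0000, -1.6579, -1.8947, -2.2105).
‖u_2‖ = 6.1963, so e_2 = (-0.5394, 0.6455, -0.2676, -0.3058, -0.3567).
e_1·a_3 = 0.4867·0 + 0.0000·1 + (-0.4867)·2 + 0.3244·(-2) + (-0.6489)·1 = -2.2711; e_2·a_3 = (-0.5394)·0 + 0.6455·1 + (-0.2676)·2 + (-0.3058)·(-2) + (-0.3567)·1 = 0.3652.
u_3 = a_3 + 2.2711·e_1 − 0.3652·e_2 = (1.3023, 0.7642, 0.9925, -1.1515, -0.3434).
‖u_3‖ = 2.1700, so e_3 = (0.6001, 0.3522, 0.4574, -0.5306, -0.1582).
e_1·a_4 = 0.4867·0 + 0.0000·1 + (-0.4867)·(-1) + 0.3244·(-3) + (-0.6489)·(-1) = 0.1622; e_2·a_4 = (-0.5394)·0 + 0.6455·1 + (-0.2676)·(-1) + (-0.3058)·(-3) + (-0.3567)·(-1) = 2.1872; e_3·a_4 = 0.6001·0 + 0.3522·1 + 0.4574·(-1) + (-0.5306)·(-3) + (-0.1582)·(-1) = 1.6450.
u_4 = a_4 − 0.1622·e_1 − 2.1872·e_2 − 1.6450·e_3 = (0.1135, -0.9913, -1.0882, -1.5109, 0.1459).
‖u_4‖ = 2.1175, so e_4 = (0.0536, -0.4681, -0.5139, -0.7135, 0.0689).

Q = [[0.4867, -0.5394, 0.6001, 0.0536], [0.0000, 0.6455, 0.3522, -0.4681], [-0.4867, -0.2676, 0.4574, -0.5139], [0.3244, -0.3058, -0.5306, -0.7135], [-0.6489, -0.3567, -0.1582, 0.0689]], R = [[6.1644, 2.7578, -2.2711, 0.1622], [0.0000, 6.1963, 0.3652, 2.1872], [0.0000, 0.0000, 2.1700, 1.6450], [0.0000, 0.0000, 0.0000, 2.1175]]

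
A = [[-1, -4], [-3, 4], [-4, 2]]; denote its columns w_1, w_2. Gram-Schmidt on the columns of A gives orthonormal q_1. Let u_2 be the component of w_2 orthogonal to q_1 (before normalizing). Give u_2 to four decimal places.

q_1 = w_1/‖w_1‖ = (-1, -3, -4)/5.0990 = (-0.1961, -0.5883, -0.7845).
r_{12} = q_1·w_2 = -3.1379.
u_2 = w_2 + 3.1379·q_1 = (-4.6154, 2.1538, -0.4615).

u_2 = (-4.6154, 2.1538, -0.4615)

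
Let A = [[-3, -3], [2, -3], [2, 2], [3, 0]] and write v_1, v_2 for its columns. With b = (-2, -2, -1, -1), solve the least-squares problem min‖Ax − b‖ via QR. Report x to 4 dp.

v_1 = (-3, 2, 2, 3); ‖v_1‖ = 5.0990, so e_1 = (-0.5883, 0.3922, 0.3922, 0.5883).
e_1·v_2 = (-0.5883)·(-3) + 0.3922·(-3) + 0.3922·2 + 0.5883·0 = 1.3728.
u_2 = v_2 − 1.3728·e_1 = (-2.1923, -3.5385, 1.4615, -0.8077).
‖u_2‖ = 4.4850, so e_2 = (-0.4888, -0.7890, 0.3259, -0.1801).
Qᵀb = (-0.5883, 2.4097).
Back-substitute: x_2 = 2.4097/4.4850 = 0.5373.
x_1 = (-0.5883 − 1.3728·0.5373)/5.0990 = -0.2600.

x = (-0.2600, 0.5373)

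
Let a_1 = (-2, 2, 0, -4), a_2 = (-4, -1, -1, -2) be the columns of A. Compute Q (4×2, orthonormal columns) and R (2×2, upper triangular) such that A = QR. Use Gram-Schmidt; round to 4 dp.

Q = [[-0.4082, -0.7618], [0.4082, -0.5825], [0.0000, -0.2689], [-0.8165, 0.0896]], R = [[4.8990, 2.8577], [0.0000, 3.7193]]

q_1 = a_1/‖a_1‖ = (-2, 2, 0, -4)/4.8990 = (-0.4082, 0.4082, 0.0000, -0.8165).
r_{12} = q_1·a_2 = 2.8577.
u_2 = a_2 − 2.8577·q_1 = (-2.8333, -2.1667, -1.0000, 0.3333).
‖u_2‖ = 3.7193, so q_2 = (-0.7618, -0.5825, -0.2689, 0.0896).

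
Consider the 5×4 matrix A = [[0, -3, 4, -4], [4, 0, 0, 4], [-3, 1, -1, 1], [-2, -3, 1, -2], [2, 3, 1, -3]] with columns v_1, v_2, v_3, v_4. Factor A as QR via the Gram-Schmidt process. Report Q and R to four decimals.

Q = [[0.0000, -0.5936, 0.7087, 0.3194], [0.6963, -0.2158, -0.2843, 0.4847], [-0.5222, 0.3597, 0.0764, 0.7030], [-0.3482, -0.4856, -0.0435, -0.3299], [0.3482, 0.4856, 0.6397, -0.2448]], R = [[5.7446, 1.5667, 0.5222, 1.9149], [0.0000, 5.0543, -2.7340, 1.3850], [0.0000, 0.0000, 3.3545, -5.7277], [0.0000, 0.0000, 0.0000, 2.7584]]

v_1 = (0, 4, -3, -2, 2); ‖v_1‖ = 5.7446, so e_1 = (0.0000, 0.6963, -0.5222, -0.3482, 0.3482).
e_1·v_2 = 0.0000·(-3) + 0.6963·0 + (-0.5222)·1 + (-0.3482)·(-3) + 0.3482·3 = 1.5667.
u_2 = v_2 − 1.5667·e_1 = (-3.0000, -1.0909, 1.8182, -2.4545, 2.4545).
‖u_2‖ = 5.0543, so e_2 = (-0.5936, -0.2158, 0.3597, -0.4856, 0.4856).
e_1·v_3 = 0.0000·4 + 0.6963·0 + (-0.5222)·(-1) + (-0.3482)·1 + 0.3482·1 = 0.5222; e_2·v_3 = (-0.5936)·4 + (-0.2158)·0 + 0.3597·(-1) + (-0.4856)·1 + 0.4856·1 = -2.7340.
u_3 = v_3 − 0.5222·e_1 + 2.7340·e_2 = (2.3772, -0.9537, 0.2562, -0.1459, 2.1459).
‖u_3‖ = 3.3545, so e_3 = (0.7087, -0.2843, 0.0764, -0.0435, 0.6397).
e_1·v_4 = 0.0000·(-4) + 0.6963·4 + (-0.5222)·1 + (-0.3482)·(-2) + 0.3482·(-3) = 1.9149; e_2·v_4 = (-0.5936)·(-4) + (-0.2158)·4 + 0.3597·1 + (-0.4856)·(-2) + 0.4856·(-3) = 1.3850; e_3·v_4 = 0.7087·(-4) + (-0.2843)·4 + 0.0764·1 + (-0.0435)·(-2) + 0.6397·(-3) = -5.7277.
u_4 = v_4 − 1.9149·e_1 − 1.3850·e_2 + 5.7277·e_3 = (0.8811, 1.3371, 1.9393, -0.9099, -0.6752).
‖u_4‖ = 2.7584, so e_4 = (0.3194, 0.4847, 0.7030, -0.3299, -0.2448).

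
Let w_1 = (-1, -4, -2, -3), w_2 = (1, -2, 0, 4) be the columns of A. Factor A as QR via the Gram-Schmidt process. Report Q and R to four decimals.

w_1 = (-1, -4, -2, -3); ‖w_1‖ = 5.4772, so q_1 = (-0.1826, -0.7303, -0.3651, -0.5477).
q_1·w_2 = (-0.1826)·1 + (-0.7303)·(-2) + (-0.3651)·0 + (-0.5477)·4 = -0.9129.
u_2 = w_2 + 0.9129·q_1 = (0.8333, -2.6667, -0.3333, 3.5000).
‖u_2‖ = 4.4907, so q_2 = (0.1856, -0.5938, -0.0742, 0.7794).

Q = [[-0.1826, 0.1856], [-0.7303, -0.5938], [-0.3651, -0.0742], [-0.5477, 0.7794]], R = [[5.4772, -0.9129], [0.0000, 4.4907]]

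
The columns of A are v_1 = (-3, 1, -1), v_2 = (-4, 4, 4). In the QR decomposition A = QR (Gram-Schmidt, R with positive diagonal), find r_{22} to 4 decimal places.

v_1 = (-3, 1, -1); ‖v_1‖ = 3.3166, so e_1 = (-0.9045, 0.3015, -0.3015).
e_1·v_2 = (-0.9045)·(-4) + 0.3015·4 + (-0.3015)·4 = 3.6181.
u_2 = v_2 − 3.6181·e_1 = (-0.7273, 2.9091, 5.0909).
r_{22} = ‖u_2‖ = 5.9084.

r_{22} = 5.9084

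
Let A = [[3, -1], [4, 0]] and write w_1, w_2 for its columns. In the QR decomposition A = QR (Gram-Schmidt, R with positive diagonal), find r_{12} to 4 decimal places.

r_{12} = -0.6000

w_1 = (3, 4); ‖w_1‖ = 5.0000, so e_1 = (0.6000, 0.8000).
r_{12} = e_1·w_2 = -0.6000.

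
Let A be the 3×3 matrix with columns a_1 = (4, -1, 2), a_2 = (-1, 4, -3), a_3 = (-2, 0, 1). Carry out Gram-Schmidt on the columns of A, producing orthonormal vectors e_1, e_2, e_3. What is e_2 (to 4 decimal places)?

e_2 = (0.4082, 0.8165, -0.4082)

a_1 = (4, -1, 2); ‖a_1‖ = 4.5826, so e_1 = (0.8729, -0.2182, 0.4364).
e_1·a_2 = 0.8729·(-1) + (-0.2182)·4 + 0.4364·(-3) = -3.0551.
u_2 = a_2 + 3.0551·e_1 = (1.6667, 3.3333, -1.6667).
‖u_2‖ = 4.0825, so e_2 = (0.4082, 0.8165, -0.4082).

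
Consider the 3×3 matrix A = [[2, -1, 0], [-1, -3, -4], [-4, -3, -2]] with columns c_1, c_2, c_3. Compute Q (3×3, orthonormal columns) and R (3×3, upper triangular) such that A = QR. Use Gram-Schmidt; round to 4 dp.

Q = [[0.4364, -0.6763, 0.5934], [-0.2182, -0.7194, -0.6594], [-0.8729, -0.1583, 0.4616]], R = [[4.5826, 2.8368, 2.6186], [0.0000, 3.3094, 3.1943], [0.0000, 0.0000, 1.7144]]

c_1 = (2, -1, -4); ‖c_1‖ = 4.5826, so q_1 = (0.4364, -0.2182, -0.8729).
q_1·c_2 = 0.4364·(-1) + (-0.2182)·(-3) + (-0.8729)·(-3) = 2.8368.
u_2 = c_2 − 2.8368·q_1 = (-2.2381, -2.3810, -0.5238).
‖u_2‖ = 3.3094, so q_2 = (-0.6763, -0.7194, -0.1583).
q_1·c_3 = 0.4364·0 + (-0.2182)·(-4) + (-0.8729)·(-2) = 2.6186; q_2·c_3 = (-0.6763)·0 + (-0.7194)·(-4) + (-0.1583)·(-2) = 3.1943.
u_3 = c_3 − 2.6186·q_1 − 3.1943·q_2 = (1.0174, -1.1304, 0.7913).
‖u_3‖ = 1.7144, so q_3 = (0.5934, -0.6594, 0.4616).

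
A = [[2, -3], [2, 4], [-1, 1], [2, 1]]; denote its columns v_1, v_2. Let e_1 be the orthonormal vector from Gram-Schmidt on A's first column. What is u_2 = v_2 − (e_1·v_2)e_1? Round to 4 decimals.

u_2 = (-3.4615, 3.5385, 1.2308, 0.5385)

e_1 = v_1/‖v_1‖ = (2, 2, -1, 2)/3.6056 = (0.5547, 0.5547, -0.2774, 0.5547).
r_{12} = e_1·v_2 = 0.8321.
u_2 = v_2 − 0.8321·e_1 = (-3.4615, 3.5385, 1.2308, 0.5385).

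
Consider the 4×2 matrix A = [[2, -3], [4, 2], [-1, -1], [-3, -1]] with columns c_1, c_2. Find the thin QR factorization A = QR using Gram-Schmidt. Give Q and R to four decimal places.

c_1 = (2, 4, -1, -3); ‖c_1‖ = 5.4772, so e_1 = (0.3651, 0.7303, -0.1826, -0.5477).
e_1·c_2 = 0.3651·(-3) + 0.7303·2 + (-0.1826)·(-1) + (-0.5477)·(-1) = 1.0954.
u_2 = c_2 − 1.0954·e_1 = (-3.4000, 1.2000, -0.8000, -0.4000).
‖u_2‖ = 3.7148, so e_2 = (-0.9152, 0.3230, -0.2154, -0.1077).

Q = [[0.3651, -0.9152], [0.7303, 0.3230], [-0.1826, -0.2154], [-0.5477, -0.1077]], R = [[5.4772, 1.0954], [0.0000, 3.7148]]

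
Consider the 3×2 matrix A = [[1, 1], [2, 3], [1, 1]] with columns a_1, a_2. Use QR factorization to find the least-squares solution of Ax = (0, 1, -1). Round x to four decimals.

a_1 = (1, 2, 1); ‖a_1‖ = 2.4495, so e_1 = (0.4082, 0.8165, 0.4082).
e_1·a_2 = 0.4082·1 + 0.8165·3 + 0.4082·1 = 3.2660.
u_2 = a_2 − 3.2660·e_1 = (-0.3333, 0.3333, -0.3333).
‖u_2‖ = 0.5774, so e_2 = (-0.5774, 0.5774, -0.5774).
Qᵀb = (0.4082, 1.1547).
Back-substitute: x_2 = 1.1547/0.5774 = 2.0000.
x_1 = (0.4082 − 3.2660·2.0000)/2.4495 = -2.5000.

x = (-2.5000, 2.0000)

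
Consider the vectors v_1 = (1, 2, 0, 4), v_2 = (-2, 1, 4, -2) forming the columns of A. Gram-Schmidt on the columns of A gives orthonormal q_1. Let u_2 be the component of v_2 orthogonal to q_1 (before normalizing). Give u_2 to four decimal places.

v_1 = (1, 2, 0, 4); ‖v_1‖ = 4.5826, so q_1 = (0.2182, 0.4364, 0.0000, 0.8729).
q_1·v_2 = 0.2182·(-2) + 0.4364·1 + 0.0000·4 + 0.8729·(-2) = -1.7457.
u_2 = v_2 + 1.7457·q_1 = (-1.6190, 1.7619, 4.0000, -0.4762).

u_2 = (-1.6190, 1.7619, 4.0000, -0.4762)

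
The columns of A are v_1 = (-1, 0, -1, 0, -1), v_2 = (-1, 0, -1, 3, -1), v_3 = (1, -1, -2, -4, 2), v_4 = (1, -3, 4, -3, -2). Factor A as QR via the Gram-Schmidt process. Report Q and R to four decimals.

v_1 = (-1, 0, -1, 0, -1); ‖v_1‖ = 1.7321, so e_1 = (-0.5774, 0.0000, -0.5774, 0.0000, -0.5774).
e_1·v_2 = (-0.5774)·(-1) + 0.0000·0 + (-0.5774)·(-1) + 0.0000·3 + (-0.5774)·(-1) = 1.7321.
u_2 = v_2 − 1.7321·e_1 = (0.0000, 0.0000, 0.0000, 3.0000, 0.0000).
‖u_2‖ = 3.0000, so e_2 = (0.0000, 0.0000, 0.0000, 1.0000, 0.0000).
e_1·v_3 = (-0.5774)·1 + 0.0000·(-1) + (-0.5774)·(-2) + 0.0000·(-4) + (-0.5774)·2 = -0.5774; e_2·v_3 = 0.0000·1 + 0.0000·(-1) + 0.0000·(-2) + 1.0000·(-4) + 0.0000·2 = -4.0000.
u_3 = v_3 + 0.5774·e_1 + 4.0000·e_2 = (0.6667, -1.0000, -2.3333, 0.0000, 1.6667).
‖u_3‖ = 3.1091, so e_3 = (0.2144, -0.3216, -0.7505, 0.0000, 0.5361).
e_1·v_4 = (-0.5774)·1 + 0.0000·(-3) + (-0.5774)·4 + 0.0000·(-3) + (-0.5774)·(-2) = -1.7321; e_2·v_4 = 0.0000·1 + 0.0000·(-3) + 0.0000·4 + 1.0000·(-3) + 0.0000·(-2) = -3.0000; e_3·v_4 = 0.2144·1 + (-0.3216)·(-3) + (-0.7505)·4 + 0.0000·(-3) + 0.5361·(-2) = -2.8947.
u_4 = v_4 + 1.7321·e_1 + 3.0000·e_2 + 2.8947·e_3 = (0.6207, -3.9310, 0.8276, 0.0000, -1.4483).
‖u_4‖ = 4.3152, so e_4 = (0.1438, -0.9110, 0.1918, 0.0000, -0.3356).

Q = [[-0.5774, 0.0000, 0.2144, 0.1438], [0.0000, 0.0000, -0.3216, -0.9110], [-0.5774, 0.0000, -0.7505, 0.1918], [0.0000, 1.0000, 0.0000, 0.0000], [-0.5774, 0.0000, 0.5361, -0.3356]], R = [[1.7321, 1.7321, -0.5774, -1.7321], [0.0000, 3.0000, -4.0000, -3.0000], [0.0000, 0.0000, 3.1091, -2.8947], [0.0000, 0.0000, 0.0000, 4.3152]]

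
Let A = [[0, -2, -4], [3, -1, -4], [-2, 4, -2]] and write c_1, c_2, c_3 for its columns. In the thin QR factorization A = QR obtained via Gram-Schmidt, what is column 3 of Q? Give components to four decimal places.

q_3 = (-0.8111, -0.3244, -0.4867)

q_1 = c_1/‖c_1‖ = (0, 3, -2)/3.6056 = (0.0000, 0.8321, -0.5547).
r_{12} = q_1·c_2 = -3.0509.
u_2 = c_2 + 3.0509·q_1 = (-2.0000, 1.5385, 2.3077).
‖u_2‖ = 3.4194, so q_2 = (-0.5849, 0.4499, 0.6749).
r_{13} = q_1·c_3 = -2.2188; r_{23} = q_2·c_3 = -0.8099.
u_3 = c_3 + 2.2188·q_1 + 0.8099·q_2 = (-4.4737, -1.7895, -2.6842).
‖u_3‖ = 5.5155, so q_3 = (-0.8111, -0.3244, -0.4867).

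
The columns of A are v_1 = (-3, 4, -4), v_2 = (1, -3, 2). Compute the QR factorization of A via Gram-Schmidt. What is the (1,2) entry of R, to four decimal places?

r_{12} = -3.5920

q_1 = v_1/‖v_1‖ = (-3, 4, -4)/6.4031 = (-0.4685, 0.6247, -0.6247).
r_{12} = q_1·v_2 = -3.5920.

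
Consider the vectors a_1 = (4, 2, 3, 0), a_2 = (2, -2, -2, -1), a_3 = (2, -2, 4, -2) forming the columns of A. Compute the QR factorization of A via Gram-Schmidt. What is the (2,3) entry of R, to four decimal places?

r_{23} = 0.8653

a_1 = (4, 2, 3, 0); ‖a_1‖ = 5.3852, so q_1 = (0.7428, 0.3714, 0.5571, 0.0000).
q_1·a_2 = 0.7428·2 + 0.3714·(-2) + 0.5571·(-2) + 0.0000·(-1) = -0.3714.
u_2 = a_2 + 0.3714·q_1 = (2.2759, -1.8621, -1.7931, -1.0000).
‖u_2‖ = 3.5864, so q_2 = (0.6346, -0.5192, -0.5000, -0.2788).
r_{23} = q_2·a_3 = 0.8653.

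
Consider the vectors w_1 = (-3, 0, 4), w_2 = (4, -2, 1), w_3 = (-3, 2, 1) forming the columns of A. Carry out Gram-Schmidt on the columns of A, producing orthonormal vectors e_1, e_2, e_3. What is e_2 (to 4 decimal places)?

w_1 = (-3, 0, 4); ‖w_1‖ = 5.0000, so e_1 = (-0.6000, 0.0000, 0.8000).
e_1·w_2 = (-0.6000)·4 + 0.0000·(-2) + 0.8000·1 = -1.6000.
u_2 = w_2 + 1.6000·e_1 = (3.0400, -2.0000, 2.2800).
‖u_2‖ = 4.2942, so e_2 = (0.7079, -0.4657, 0.5310).

e_2 = (0.7079, -0.4657, 0.5310)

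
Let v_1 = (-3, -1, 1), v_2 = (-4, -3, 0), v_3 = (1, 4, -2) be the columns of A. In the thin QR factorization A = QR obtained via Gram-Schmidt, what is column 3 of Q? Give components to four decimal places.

q_3 = (-0.4243, 0.5657, -0.7071)

q_1 = v_1/‖v_1‖ = (-3, -1, 1)/3.3166 = (-0.9045, -0.3015, 0.3015).
r_{12} = q_1·v_2 = 4.5227.
u_2 = v_2 − 4.5227·q_1 = (0.0909, -1.6364, -1.3636).
‖u_2‖ = 2.1320, so q_2 = (0.0426, -0.7675, -0.6396).
r_{13} = q_1·v_3 = -2.7136; r_{23} = q_2·v_3 = -1.7482.
u_3 = v_3 + 2.7136·q_1 + 1.7482·q_2 = (-1.3800, 1.8400, -2.3000).
‖u_3‖ = 3.2527, so q_3 = (-0.4243, 0.5657, -0.7071).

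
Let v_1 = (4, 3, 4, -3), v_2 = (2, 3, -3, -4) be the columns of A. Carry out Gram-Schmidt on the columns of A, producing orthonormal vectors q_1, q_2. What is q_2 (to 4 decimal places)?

q_2 = (0.1128, 0.3488, -0.7681, -0.5250)

v_1 = (4, 3, 4, -3); ‖v_1‖ = 7.0711, so q_1 = (0.5657, 0.4243, 0.5657, -0.4243).
q_1·v_2 = 0.5657·2 + 0.4243·3 + 0.5657·(-3) + (-0.4243)·(-4) = 2.4042.
u_2 = v_2 − 2.4042·q_1 = (0.6400, 1.9800, -4.3600, -2.9800).
‖u_2‖ = 5.6763, so q_2 = (0.1128, 0.3488, -0.7681, -0.5250).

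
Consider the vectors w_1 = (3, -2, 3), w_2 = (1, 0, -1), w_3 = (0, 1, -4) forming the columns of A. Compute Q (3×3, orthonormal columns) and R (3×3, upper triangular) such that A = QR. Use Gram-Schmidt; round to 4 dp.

w_1 = (3, -2, 3); ‖w_1‖ = 4.6904, so q_1 = (0.6396, -0.4264, 0.6396).
q_1·w_2 = 0.6396·1 + (-0.4264)·0 + 0.6396·(-1) = 0.0000.
u_2 = w_2 + 0.0000·q_1 = (1.0000, 0.0000, -1.0000).
‖u_2‖ = 1.4142, so q_2 = (0.7071, 0.0000, -0.7071).
q_1·w_3 = 0.6396·0 + (-0.4264)·1 + 0.6396·(-4) = -2.9848; q_2·w_3 = 0.7071·0 + 0.0000·1 + (-0.7071)·(-4) = 2.8284.
u_3 = w_3 + 2.9848·q_1 − 2.8284·q_2 = (-0.0909, -0.2727, -0.0909).
‖u_3‖ = 0.3015, so q_3 = (-0.3015, -0.9045, -0.3015).

Q = [[0.6396, 0.7071, -0.3015], [-0.4264, 0.0000, -0.9045], [0.6396, -0.7071, -0.3015]], R = [[4.6904, 0.0000, -2.9848], [0.0000, 1.4142, 2.8284], [0.0000, 0.0000, 0.3015]]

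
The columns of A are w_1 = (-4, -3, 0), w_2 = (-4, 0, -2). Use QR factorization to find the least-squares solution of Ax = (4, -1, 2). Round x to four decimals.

w_1 = (-4, -3, 0); ‖w_1‖ = 5.0000, so e_1 = (-0.8000, -0.6000, 0.0000).
e_1·w_2 = (-0.8000)·(-4) + (-0.6000)·0 + 0.0000·(-2) = 3.2000.
u_2 = w_2 − 3.2000·e_1 = (-1.4400, 1.9200, -2.0000).
‖u_2‖ = 3.1241, so e_2 = (-0.4609, 0.6146, -0.6402).
Qᵀb = (-2.6000, -3.7387).
Back-substitute: x_2 = -3.7387/3.1241 = -1.1967.
x_1 = (-2.6000 − 3.2000·(-1.1967))/5.0000 = 0.2459.

x = (0.2459, -1.1967)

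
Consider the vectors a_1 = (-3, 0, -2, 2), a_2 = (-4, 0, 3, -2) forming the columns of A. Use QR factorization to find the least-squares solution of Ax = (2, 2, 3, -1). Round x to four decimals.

x = (-0.8425, 0.1616)

a_1 = (-3, 0, -2, 2); ‖a_1‖ = 4.1231, so e_1 = (-0.7276, 0.0000, -0.4851, 0.4851).
e_1·a_2 = (-0.7276)·(-4) + 0.0000·0 + (-0.4851)·3 + 0.4851·(-2) = 0.4851.
u_2 = a_2 − 0.4851·e_1 = (-3.6471, 0.0000, 3.2353, -2.2353).
‖u_2‖ = 5.3633, so e_2 = (-0.6800, 0.0000, 0.6032, -0.4168).
Qᵀb = (-3.3955, 0.8665).
Back-substitute: x_2 = 0.8665/5.3633 = 0.1616.
x_1 = (-3.3955 − 0.4851·0.1616)/4.1231 = -0.8425.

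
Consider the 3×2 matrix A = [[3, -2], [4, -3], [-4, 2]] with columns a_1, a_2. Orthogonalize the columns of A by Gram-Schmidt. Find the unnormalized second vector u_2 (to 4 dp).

u_2 = (-0.0976, -0.4634, -0.5366)

a_1 = (3, 4, -4); ‖a_1‖ = 6.4031, so e_1 = (0.4685, 0.6247, -0.6247).
e_1·a_2 = 0.4685·(-2) + 0.6247·(-3) + (-0.6247)·2 = -4.0605.
u_2 = a_2 + 4.0605·e_1 = (-0.0976, -0.4634, -0.5366).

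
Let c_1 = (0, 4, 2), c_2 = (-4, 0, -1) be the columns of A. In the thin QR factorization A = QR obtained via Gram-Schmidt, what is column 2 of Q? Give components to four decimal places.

e_2 = (-0.9759, 0.0976, -0.1952)

e_1 = c_1/‖c_1‖ = (0, 4, 2)/4.4721 = (0.0000, 0.8944, 0.4472).
r_{12} = e_1·c_2 = -0.4472.
u_2 = c_2 + 0.4472·e_1 = (-4.0000, 0.4000, -0.8000).
‖u_2‖ = 4.0988, so e_2 = (-0.9759, 0.0976, -0.1952).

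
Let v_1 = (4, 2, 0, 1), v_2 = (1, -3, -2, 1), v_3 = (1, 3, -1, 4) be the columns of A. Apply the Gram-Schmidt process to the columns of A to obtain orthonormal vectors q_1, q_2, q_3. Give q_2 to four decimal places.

q_2 = (0.3079, -0.7512, -0.5172, 0.2709)

q_1 = v_1/‖v_1‖ = (4, 2, 0, 1)/4.5826 = (0.8729, 0.4364, 0.0000, 0.2182).
r_{12} = q_1·v_2 = -0.2182.
u_2 = v_2 + 0.2182·q_1 = (1.1905, -2.9048, -2.0000, 1.0476).
‖u_2‖ = 3.8668, so q_2 = (0.3079, -0.7512, -0.5172, 0.2709).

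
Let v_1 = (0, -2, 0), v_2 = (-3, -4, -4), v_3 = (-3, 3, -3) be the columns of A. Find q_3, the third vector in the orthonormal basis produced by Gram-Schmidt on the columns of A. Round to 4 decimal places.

v_1 = (0, -2, 0); ‖v_1‖ = 2.0000, so q_1 = (0.0000, -1.0000, 0.0000).
q_1·v_2 = 0.0000·(-3) + (-1.0000)·(-4) + 0.0000·(-4) = 4.0000.
u_2 = v_2 − 4.0000·q_1 = (-3.0000, 0.0000, -4.0000).
‖u_2‖ = 5.0000, so q_2 = (-0.6000, 0.0000, -0.8000).
q_1·v_3 = 0.0000·(-3) + (-1.0000)·3 + 0.0000·(-3) = -3.0000; q_2·v_3 = (-0.6000)·(-3) + 0.0000·3 + (-0.8000)·(-3) = 4.2000.
u_3 = v_3 + 3.0000·q_1 − 4.2000·q_2 = (-0.4800, 0.0000, 0.3600).
‖u_3‖ = 0.6000, so q_3 = (-0.8000, 0.0000, 0.6000).

q_3 = (-0.8000, 0.0000, 0.6000)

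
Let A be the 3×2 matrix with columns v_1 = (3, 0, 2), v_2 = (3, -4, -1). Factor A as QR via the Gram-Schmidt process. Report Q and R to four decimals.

v_1 = (3, 0, 2); ‖v_1‖ = 3.6056, so e_1 = (0.8321, 0.0000, 0.5547).
e_1·v_2 = 0.8321·3 + 0.0000·(-4) + 0.5547·(-1) = 1.9415.
u_2 = v_2 − 1.9415·e_1 = (1.3846, -4.0000, -2.0769).
‖u_2‖ = 4.7150, so e_2 = (0.2937, -0.8484, -0.4405).

Q = [[0.8321, 0.2937], [0.0000, -0.8484], [0.5547, -0.4405]], R = [[3.6056, 1.9415], [0.0000, 4.7150]]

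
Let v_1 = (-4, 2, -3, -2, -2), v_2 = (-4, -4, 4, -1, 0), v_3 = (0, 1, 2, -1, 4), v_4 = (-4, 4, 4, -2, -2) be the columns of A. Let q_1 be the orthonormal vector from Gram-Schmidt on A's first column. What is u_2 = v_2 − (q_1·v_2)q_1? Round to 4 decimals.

v_1 = (-4, 2, -3, -2, -2); ‖v_1‖ = 6.0828, so q_1 = (-0.6576, 0.3288, -0.4932, -0.3288, -0.3288).
q_1·v_2 = (-0.6576)·(-4) + 0.3288·(-4) + (-0.4932)·4 + (-0.3288)·(-1) + (-0.3288)·0 = -0.3288.
u_2 = v_2 + 0.3288·q_1 = (-4.2162, -3.8919, 3.8378, -1.1081, -0.1081).

u_2 = (-4.2162, -3.8919, 3.8378, -1.1081, -0.1081)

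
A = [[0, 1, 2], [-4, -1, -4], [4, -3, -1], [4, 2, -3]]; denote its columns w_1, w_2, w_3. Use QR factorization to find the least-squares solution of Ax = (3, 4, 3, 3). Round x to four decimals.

q_1 = w_1/‖w_1‖ = (0, -4, 4, 4)/6.9282 = (0.0000, -0.5774, 0.5774, 0.5774).
r_{12} = q_1·w_2 = 0.0000.
u_2 = w_2 + 0.0000·q_1 = (1.0000, -1.0000, -3.0000, 2.0000).
‖u_2‖ = 3.8730, so q_2 = (0.2582, -0.2582, -0.7746, 0.5164).
r_{13} = q_1·w_3 = 0.0000; r_{23} = q_2·w_3 = 0.7746.
u_3 = w_3 − 0.0000·q_1 − 0.7746·q_2 = (1.8000, -3.8000, -0.4000, -3.4000).
‖u_3‖ = 5.4222, so q_3 = (0.3320, -0.7008, -0.0738, -0.6271).
Qᵀb = (1.1547, -1.0328, -3.9099).
Back-substitute: x_3 = -3.9099/5.4222 = -0.7211.
x_2 = (-1.0328 − 0.7746·(-0.7211))/3.8730 = -0.1224.
x_1 = (1.1547 + 0.0000·(-0.1224) − 0.0000·(-0.7211))/6.9282 = 0.1667.

x = (0.1667, -0.1224, -0.7211)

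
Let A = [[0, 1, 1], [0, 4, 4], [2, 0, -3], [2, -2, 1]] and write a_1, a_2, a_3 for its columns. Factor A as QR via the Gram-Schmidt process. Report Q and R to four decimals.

a_1 = (0, 0, 2, 2); ‖a_1‖ = 2.8284, so q_1 = (0.0000, 0.0000, 0.7071, 0.7071).
q_1·a_2 = 0.0000·1 + 0.0000·4 + 0.7071·0 + 0.7071·(-2) = -1.4142.
u_2 = a_2 + 1.4142·q_1 = (1.0000, 4.0000, 1.0000, -1.0000).
‖u_2‖ = 4.3589, so q_2 = (0.2294, 0.9177, 0.2294, -0.2294).
q_1·a_3 = 0.0000·1 + 0.0000·4 + 0.7071·(-3) + 0.7071·1 = -1.4142; q_2·a_3 = 0.2294·1 + 0.9177·4 + 0.2294·(-3) + (-0.2294)·1 = 2.9824.
u_3 = a_3 + 1.4142·q_1 − 2.9824·q_2 = (0.3158, 1.2632, -2.6842, 2.6842).
‖u_3‖ = 4.0131, so q_3 = (0.0787, 0.3148, -0.6689, 0.6689).

Q = [[0.0000, 0.2294, 0.0787], [0.0000, 0.9177, 0.3148], [0.7071, 0.2294, -0.6689], [0.7071, -0.2294, 0.6689]], R = [[2.8284, -1.4142, -1.4142], [0.0000, 4.3589, 2.9824], [0.0000, 0.0000, 4.0131]]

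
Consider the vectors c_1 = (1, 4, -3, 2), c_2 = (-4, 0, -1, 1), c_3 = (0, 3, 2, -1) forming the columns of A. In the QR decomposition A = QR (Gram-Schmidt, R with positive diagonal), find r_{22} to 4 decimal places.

e_1 = c_1/‖c_1‖ = (1, 4, -3, 2)/5.4772 = (0.1826, 0.7303, -0.5477, 0.3651).
r_{12} = e_1·c_2 = 0.1826.
u_2 = c_2 − 0.1826·e_1 = (-4.0333, -0.1333, -0.9000, 0.9333).
r_{22} = ‖u_2‖ = 4.2387.

r_{22} = 4.2387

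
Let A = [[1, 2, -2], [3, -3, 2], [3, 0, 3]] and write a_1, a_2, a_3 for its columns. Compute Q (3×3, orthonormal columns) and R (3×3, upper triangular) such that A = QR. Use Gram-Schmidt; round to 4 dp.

e_1 = a_1/‖a_1‖ = (1, 3, 3)/4.3589 = (0.2294, 0.6882, 0.6882).
r_{12} = e_1·a_2 = -1.6059.
u_2 = a_2 + 1.6059·e_1 = (2.3684, -1.8947, 1.1053).
‖u_2‖ = 3.2282, so e_2 = (0.7337, -0.5869, 0.3424).
r_{13} = e_1·a_3 = 2.9824; r_{23} = e_2·a_3 = -1.6141.
u_3 = a_3 − 2.9824·e_1 + 1.6141·e_2 = (-1.5000, -1.0000, 1.5000).
‖u_3‖ = 2.3452, so e_3 = (-0.6396, -0.4264, 0.6396).

Q = [[0.2294, 0.7337, -0.6396], [0.6882, -0.5869, -0.4264], [0.6882, 0.3424, 0.6396]], R = [[4.3589, -1.6059, 2.9824], [0.0000, 3.2282, -1.6141], [0.0000, 0.0000, 2.3452]]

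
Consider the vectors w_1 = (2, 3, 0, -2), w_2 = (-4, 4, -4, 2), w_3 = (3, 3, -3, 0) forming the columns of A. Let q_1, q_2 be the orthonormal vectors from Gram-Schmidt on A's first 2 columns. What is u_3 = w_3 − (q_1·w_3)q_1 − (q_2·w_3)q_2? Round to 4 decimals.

u_3 = (2.1584, -0.5701, -2.0769, 1.3032)

w_1 = (2, 3, 0, -2); ‖w_1‖ = 4.1231, so q_1 = (0.4851, 0.7276, 0.0000, -0.4851).
q_1·w_2 = 0.4851·(-4) + 0.7276·4 + 0.0000·(-4) + (-0.4851)·2 = 0.0000.
u_2 = w_2 + 0.0000·q_1 = (-4.0000, 4.0000, -4.0000, 2.0000).
‖u_2‖ = 7.2111, so q_2 = (-0.5547, 0.5547, -0.5547, 0.2774).
q_1·w_3 = 0.4851·3 + 0.7276·3 + 0.0000·(-3) + (-0.4851)·0 = 3.6380; q_2·w_3 = (-0.5547)·3 + 0.5547·3 + (-0.5547)·(-3) + 0.2774·0 = 1.6641.
u_3 = w_3 − 3.6380·q_1 − 1.6641·q_2 = (2.1584, -0.5701, -2.0769, 1.3032).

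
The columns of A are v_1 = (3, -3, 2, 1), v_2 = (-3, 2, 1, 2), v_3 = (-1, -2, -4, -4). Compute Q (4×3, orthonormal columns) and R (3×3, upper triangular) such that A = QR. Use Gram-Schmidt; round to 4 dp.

v_1 = (3, -3, 2, 1); ‖v_1‖ = 4.7958, so q_1 = (0.6255, -0.6255, 0.4170, 0.2085).
q_1·v_2 = 0.6255·(-3) + (-0.6255)·2 + 0.4170·1 + 0.2085·2 = -2.2937.
u_2 = v_2 + 2.2937·q_1 = (-1.5652, 0.5652, 1.9565, 2.4783).
‖u_2‖ = 3.5692, so q_2 = (-0.4385, 0.1584, 0.5482, 0.6943).
q_1·v_3 = 0.6255·(-1) + (-0.6255)·(-2) + 0.4170·(-4) + 0.2085·(-4) = -1.8766; q_2·v_3 = (-0.4385)·(-1) + 0.1584·(-2) + 0.5482·(-4) + 0.6943·(-4) = -4.8483.
u_3 = v_3 + 1.8766·q_1 + 4.8483·q_2 = (-1.9522, -2.4061, -0.5597, -0.2423).
‖u_3‖ = 3.1580, so q_3 = (-0.6182, -0.7619, -0.1772, -0.0767).

Q = [[0.6255, -0.4385, -0.6182], [-0.6255, 0.1584, -0.7619], [0.4170, 0.5482, -0.1772], [0.2085, 0.6943, -0.0767]], R = [[4.7958, -2.2937, -1.8766], [0.0000, 3.5692, -4.8483], [0.0000, 0.0000, 3.1580]]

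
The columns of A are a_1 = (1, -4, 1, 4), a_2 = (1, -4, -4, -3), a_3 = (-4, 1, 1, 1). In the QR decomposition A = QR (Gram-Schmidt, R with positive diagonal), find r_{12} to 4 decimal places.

e_1 = a_1/‖a_1‖ = (1, -4, 1, 4)/5.8310 = (0.1715, -0.6860, 0.1715, 0.6860).
r_{12} = e_1·a_2 = 0.1715.

r_{12} = 0.1715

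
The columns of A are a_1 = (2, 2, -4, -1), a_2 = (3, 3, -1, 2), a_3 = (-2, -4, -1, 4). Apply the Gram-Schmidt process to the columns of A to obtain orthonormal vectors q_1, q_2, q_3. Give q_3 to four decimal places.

a_1 = (2, 2, -4, -1); ‖a_1‖ = 5.0000, so q_1 = (0.4000, 0.4000, -0.8000, -0.2000).
q_1·a_2 = 0.4000·3 + 0.4000·3 + (-0.8000)·(-1) + (-0.2000)·2 = 2.8000.
u_2 = a_2 − 2.8000·q_1 = (1.8800, 1.8800, 1.2400, 2.5600).
‖u_2‖ = 3.8936, so q_2 = (0.4828, 0.4828, 0.3185, 0.6575).
q_1·a_3 = 0.4000·(-2) + 0.4000·(-4) + (-0.8000)·(-1) + (-0.2000)·4 = -2.4000; q_2·a_3 = 0.4828·(-2) + 0.4828·(-4) + 0.3185·(-1) + 0.6575·4 = -0.5856.
u_3 = a_3 + 2.4000·q_1 + 0.5856·q_2 = (-0.7573, -2.7573, -2.7335, 3.9050).
‖u_3‖ = 5.5585, so q_3 = (-0.1362, -0.4960, -0.4918, 0.7025).

q_3 = (-0.1362, -0.4960, -0.4918, 0.7025)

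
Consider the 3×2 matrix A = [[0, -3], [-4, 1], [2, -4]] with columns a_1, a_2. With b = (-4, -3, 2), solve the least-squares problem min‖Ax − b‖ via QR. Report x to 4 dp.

e_1 = a_1/‖a_1‖ = (0, -4, 2)/4.4721 = (0.0000, -0.8944, 0.4472).
r_{12} = e_1·a_2 = -2.6833.
u_2 = a_2 + 2.6833·e_1 = (-3.0000, -1.4000, -2.8000).
‖u_2‖ = 4.3359, so e_2 = (-0.6919, -0.3229, -0.6458).
Qᵀb = (3.5777, 2.4447).
Back-substitute: x_2 = 2.4447/4.3359 = 0.5638.
x_1 = (3.5777 + 2.6833·0.5638)/4.4721 = 1.1383.

x = (1.1383, 0.5638)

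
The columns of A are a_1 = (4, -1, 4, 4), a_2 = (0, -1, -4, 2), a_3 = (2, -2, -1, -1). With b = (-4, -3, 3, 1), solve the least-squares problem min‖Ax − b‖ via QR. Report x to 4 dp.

a_1 = (4, -1, 4, 4); ‖a_1‖ = 7.0000, so e_1 = (0.5714, -0.1429, 0.5714, 0.5714).
e_1·a_2 = 0.5714·0 + (-0.1429)·(-1) + 0.5714·(-4) + 0.5714·2 = -1.0000.
u_2 = a_2 + 1.0000·e_1 = (0.5714, -1.1429, -3.4286, 2.5714).
‖u_2‖ = 4.4721, so e_2 = (0.1278, -0.2556, -0.7667, 0.5750).
e_1·a_3 = 0.5714·2 + (-0.1429)·(-2) + 0.5714·(-1) + 0.5714·(-1) = 0.2857; e_2·a_3 = 0.1278·2 + (-0.2556)·(-2) + (-0.7667)·(-1) + 0.5750·(-1) = 0.9583.
u_3 = a_3 − 0.2857·e_1 − 0.9583·e_2 = (1.7143, -1.7143, -0.4286, -1.7143).
‖u_3‖ = 3.0000, so e_3 = (0.5714, -0.5714, -0.1429, -0.5714).
Qᵀb = (0.4286, -1.4694, -1.5714).
Back-substitute: x_3 = -1.5714/3.0000 = -0.5238.
x_2 = (-1.4694 − 0.9583·(-0.5238))/4.4721 = -0.2163.
x_1 = (0.4286 + 1.0000·(-0.2163) − 0.2857·(-0.5238))/7.0000 = 0.0517.

x = (0.0517, -0.2163, -0.5238)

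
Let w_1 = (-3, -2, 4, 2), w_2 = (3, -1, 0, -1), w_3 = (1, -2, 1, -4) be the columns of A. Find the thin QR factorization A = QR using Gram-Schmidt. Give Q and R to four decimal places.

w_1 = (-3, -2, 4, 2); ‖w_1‖ = 5.7446, so e_1 = (-0.5222, -0.3482, 0.6963, 0.3482).
e_1·w_2 = (-0.5222)·3 + (-0.3482)·(-1) + 0.6963·0 + 0.3482·(-1) = -1.5667.
u_2 = w_2 + 1.5667·e_1 = (2.1818, -1.5455, 1.0909, -0.4545).
‖u_2‖ = 2.9233, so e_2 = (0.7464, -0.5287, 0.3732, -0.1555).
e_1·w_3 = (-0.5222)·1 + (-0.3482)·(-2) + 0.6963·1 + 0.3482·(-4) = -0.5222; e_2·w_3 = 0.7464·1 + (-0.5287)·(-2) + 0.3732·1 + (-0.1555)·(-4) = 2.7989.
u_3 = w_3 + 0.5222·e_1 − 2.7989·e_2 = (-1.3617, -0.7021, 0.3191, -3.3830).
‖u_3‖ = 3.7274, so e_3 = (-0.3653, -0.1884, 0.0856, -0.9076).

Q = [[-0.5222, 0.7464, -0.3653], [-0.3482, -0.5287, -0.1884], [0.6963, 0.3732, 0.0856], [0.3482, -0.1555, -0.9076]], R = [[5.7446, -1.5667, -0.5222], [0.0000, 2.9233, 2.7989], [0.0000, 0.0000, 3.7274]]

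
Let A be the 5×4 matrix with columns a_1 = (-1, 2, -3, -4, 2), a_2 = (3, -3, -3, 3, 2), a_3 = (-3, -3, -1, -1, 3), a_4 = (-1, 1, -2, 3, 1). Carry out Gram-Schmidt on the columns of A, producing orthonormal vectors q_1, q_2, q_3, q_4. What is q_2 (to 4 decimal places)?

q_2 = (0.4478, -0.4097, -0.6002, 0.3335, 0.4002)

a_1 = (-1, 2, -3, -4, 2); ‖a_1‖ = 5.8310, so q_1 = (-0.1715, 0.3430, -0.5145, -0.6860, 0.3430).
q_1·a_2 = (-0.1715)·3 + 0.3430·(-3) + (-0.5145)·(-3) + (-0.6860)·3 + 0.3430·2 = -1.3720.
u_2 = a_2 + 1.3720·q_1 = (2.7647, -2.5294, -3.7059, 2.0588, 2.4706).
‖u_2‖ = 6.1739, so q_2 = (0.4478, -0.4097, -0.6002, 0.3335, 0.4002).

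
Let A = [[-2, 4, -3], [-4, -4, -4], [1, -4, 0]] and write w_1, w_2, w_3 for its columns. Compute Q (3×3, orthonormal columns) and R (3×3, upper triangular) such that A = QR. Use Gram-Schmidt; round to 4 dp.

w_1 = (-2, -4, 1); ‖w_1‖ = 4.5826, so q_1 = (-0.4364, -0.8729, 0.2182).
q_1·w_2 = (-0.4364)·4 + (-0.8729)·(-4) + 0.2182·(-4) = 0.8729.
u_2 = w_2 − 0.8729·q_1 = (4.3810, -3.2381, -4.1905).
‖u_2‖ = 6.8730, so q_2 = (0.6374, -0.4711, -0.6097).
q_1·w_3 = (-0.4364)·(-3) + (-0.8729)·(-4) + 0.2182·0 = 4.8008; q_2·w_3 = 0.6374·(-3) + (-0.4711)·(-4) + (-0.6097)·0 = -0.0277.
u_3 = w_3 − 4.8008·q_1 + 0.0277·q_2 = (-0.8871, 0.1774, -1.0645).
‖u_3‖ = 1.3970, so q_3 = (-0.6350, 0.1270, -0.7620).

Q = [[-0.4364, 0.6374, -0.6350], [-0.8729, -0.4711, 0.1270], [0.2182, -0.6097, -0.7620]], R = [[4.5826, 0.8729, 4.8008], [0.0000, 6.8730, -0.0277], [0.0000, 0.0000, 1.3970]]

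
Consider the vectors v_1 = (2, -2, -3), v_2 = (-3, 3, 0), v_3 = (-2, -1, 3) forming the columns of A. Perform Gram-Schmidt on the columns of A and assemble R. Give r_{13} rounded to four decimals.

r_{13} = -2.6679

e_1 = v_1/‖v_1‖ = (2, -2, -3)/4.1231 = (0.4851, -0.4851, -0.7276).
r_{13} = e_1·v_3 = -2.6679.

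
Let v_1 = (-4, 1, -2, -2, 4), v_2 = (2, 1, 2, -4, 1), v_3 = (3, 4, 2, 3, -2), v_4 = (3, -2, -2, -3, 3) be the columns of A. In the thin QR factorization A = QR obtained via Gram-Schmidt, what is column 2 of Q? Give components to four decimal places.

q_2 = (0.4116, 0.1914, 0.4020, -0.7753, 0.1771)

q_1 = v_1/‖v_1‖ = (-4, 1, -2, -2, 4)/6.4031 = (-0.6247, 0.1562, -0.3123, -0.3123, 0.6247).
r_{12} = q_1·v_2 = 0.1562.
u_2 = v_2 − 0.1562·q_1 = (2.0976, 0.9756, 2.0488, -3.9512, 0.9024).
‖u_2‖ = 5.0966, so q_2 = (0.4116, 0.1914, 0.4020, -0.7753, 0.1771).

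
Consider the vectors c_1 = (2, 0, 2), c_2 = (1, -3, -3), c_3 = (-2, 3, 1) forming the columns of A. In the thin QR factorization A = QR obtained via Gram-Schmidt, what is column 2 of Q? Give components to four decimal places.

c_1 = (2, 0, 2); ‖c_1‖ = 2.8284, so q_1 = (0.7071, 0.0000, 0.7071).
q_1·c_2 = 0.7071·1 + 0.0000·(-3) + 0.7071·(-3) = -1.4142.
u_2 = c_2 + 1.4142·q_1 = (2.0000, -3.0000, -2.0000).
‖u_2‖ = 4.1231, so q_2 = (0.4851, -0.7276, -0.4851).

q_2 = (0.4851, -0.7276, -0.4851)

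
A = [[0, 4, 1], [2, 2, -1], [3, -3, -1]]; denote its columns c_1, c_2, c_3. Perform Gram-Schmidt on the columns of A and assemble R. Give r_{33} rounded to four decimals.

q_1 = c_1/‖c_1‖ = (0, 2, 3)/3.6056 = (0.0000, 0.5547, 0.8321).
r_{12} = q_1·c_2 = -1.3868.
u_2 = c_2 + 1.3868·q_1 = (4.0000, 2.7692, -1.8462).
‖u_2‖ = 5.2035, so q_2 = (0.7687, 0.5322, -0.3548).
r_{13} = q_1·c_3 = -1.3868; r_{23} = q_2·c_3 = 0.5913.
u_3 = c_3 + 1.3868·q_1 − 0.5913·q_2 = (0.5455, -0.5455, 0.3636).
r_{33} = ‖u_3‖ = 0.8528.

r_{33} = 0.8528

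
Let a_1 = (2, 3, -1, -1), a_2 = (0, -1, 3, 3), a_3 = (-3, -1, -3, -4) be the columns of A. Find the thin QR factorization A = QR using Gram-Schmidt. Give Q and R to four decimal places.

e_1 = a_1/‖a_1‖ = (2, 3, -1, -1)/3.8730 = (0.5164, 0.7746, -0.2582, -0.2582).
r_{12} = e_1·a_2 = -2.3238.
u_2 = a_2 + 2.3238·e_1 = (1.2000, 0.8000, 2.4000, 2.4000).
‖u_2‖ = 3.6878, so e_2 = (0.3254, 0.2169, 0.6508, 0.6508).
r_{13} = e_1·a_3 = -0.5164; r_{23} = e_2·a_3 = -5.7487.
u_3 = a_3 + 0.5164·e_1 + 5.7487·e_2 = (-0.8627, 0.6471, 0.6078, -0.3922).
‖u_3‖ = 1.2986, so e_3 = (-0.6644, 0.4983, 0.4681, -0.3020).

Q = [[0.5164, 0.3254, -0.6644], [0.7746, 0.2169, 0.4983], [-0.2582, 0.6508, 0.4681], [-0.2582, 0.6508, -0.3020]], R = [[3.8730, -2.3238, -0.5164], [0.0000, 3.6878, -5.7487], [0.0000, 0.0000, 1.2986]]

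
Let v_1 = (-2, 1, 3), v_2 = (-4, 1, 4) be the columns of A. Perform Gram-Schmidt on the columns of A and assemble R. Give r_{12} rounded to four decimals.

e_1 = v_1/‖v_1‖ = (-2, 1, 3)/3.7417 = (-0.5345, 0.2673, 0.8018).
r_{12} = e_1·v_2 = 5.6125.

r_{12} = 5.6125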